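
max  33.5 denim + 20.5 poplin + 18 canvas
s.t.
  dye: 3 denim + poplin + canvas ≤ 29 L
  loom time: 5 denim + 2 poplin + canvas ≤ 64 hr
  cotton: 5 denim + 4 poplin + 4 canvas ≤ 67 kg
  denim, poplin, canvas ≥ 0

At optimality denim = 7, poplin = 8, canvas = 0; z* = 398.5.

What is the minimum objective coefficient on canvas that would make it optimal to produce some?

Binding: dye and cotton. Non-binding: loom time (13 unused).
Since loom time is not tight, its dual is 0.
The binding rows give the dual system: 3·y_dye + 5·y_cotton = 33.5 and 1·y_dye + 4·y_cotton = 20.5.
Solving: y_dye = 4.5, y_cotton = 4.
canvas enters the basis when its profit ≥ yᵀa₃ = 4.5·1 + 4·4 = 20.5.

20.5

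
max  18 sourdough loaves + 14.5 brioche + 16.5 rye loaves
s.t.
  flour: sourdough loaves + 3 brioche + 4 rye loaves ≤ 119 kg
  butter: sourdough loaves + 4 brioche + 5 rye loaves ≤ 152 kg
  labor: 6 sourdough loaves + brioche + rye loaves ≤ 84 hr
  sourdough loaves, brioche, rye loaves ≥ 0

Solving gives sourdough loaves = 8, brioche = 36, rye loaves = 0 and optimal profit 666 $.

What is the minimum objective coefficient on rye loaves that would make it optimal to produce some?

17.5

Check each constraint at x*: flour 116/119 (slack 3); butter 152/152 (tight); labor 84/84 (tight).
Since flour is not tight, its dual is 0.
Dual feasibility on the basic columns requires 1·y_butter + 6·y_labor = 18, 4·y_butter + 1·y_labor = 14.5.
This yields shadow prices y_butter = 3, y_labor = 2.5.
rye loaves enters the basis when its profit ≥ yᵀa₃ = 3·5 + 2.5·1 = 17.5.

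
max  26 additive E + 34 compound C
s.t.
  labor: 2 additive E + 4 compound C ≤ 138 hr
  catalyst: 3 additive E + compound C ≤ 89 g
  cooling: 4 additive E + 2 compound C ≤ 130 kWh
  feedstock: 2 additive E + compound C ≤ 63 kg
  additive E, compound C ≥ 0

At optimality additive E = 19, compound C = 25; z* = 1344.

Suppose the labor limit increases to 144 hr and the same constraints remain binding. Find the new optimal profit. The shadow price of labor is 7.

Δb = 6, so new z* = 1344 + (7)·(6) = 1344 + 42 = 1386.

1386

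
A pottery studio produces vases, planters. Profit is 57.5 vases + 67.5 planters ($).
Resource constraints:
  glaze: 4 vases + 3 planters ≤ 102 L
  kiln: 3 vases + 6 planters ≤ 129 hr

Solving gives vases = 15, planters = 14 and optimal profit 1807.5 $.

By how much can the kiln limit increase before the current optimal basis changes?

75

Binding constraints: glaze, kiln. The basis is B = [[4,3],[3,6]] with det 15.
Per unit increase in kiln, x* moves by d = (-0.2, 0.2667).
The basis stays optimal until vases reaches 0; allowable increase = 75 hr.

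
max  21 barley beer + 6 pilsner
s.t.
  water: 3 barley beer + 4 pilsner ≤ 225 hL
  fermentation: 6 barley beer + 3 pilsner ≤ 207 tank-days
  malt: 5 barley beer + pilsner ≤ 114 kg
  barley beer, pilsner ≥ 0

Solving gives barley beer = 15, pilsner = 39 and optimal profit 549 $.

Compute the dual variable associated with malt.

3

Check each constraint at x*: water 201/225 (slack 24); fermentation 207/207 (tight); malt 114/114 (tight).
Slack constraints have shadow price 0 (complementary slackness).
From A_Bᵀ y = c: 6·y_fermentation + 5·y_malt = 21; 3·y_fermentation + 1·y_malt = 6.
→ y_fermentation = 1 and y_malt = 3.
Shadow price of malt = 3.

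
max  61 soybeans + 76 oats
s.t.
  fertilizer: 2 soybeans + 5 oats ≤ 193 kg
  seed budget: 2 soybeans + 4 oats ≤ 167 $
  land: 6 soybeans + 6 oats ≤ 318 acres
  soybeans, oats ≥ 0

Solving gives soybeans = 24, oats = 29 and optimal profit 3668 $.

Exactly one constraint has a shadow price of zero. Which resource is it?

fertilizer: 193/193 (binding)
seed budget: 164/167 (slack 3)
land: 318/318 (binding)
By complementary slackness, a constraint with positive slack has shadow price 0 → seed budget.

seed budget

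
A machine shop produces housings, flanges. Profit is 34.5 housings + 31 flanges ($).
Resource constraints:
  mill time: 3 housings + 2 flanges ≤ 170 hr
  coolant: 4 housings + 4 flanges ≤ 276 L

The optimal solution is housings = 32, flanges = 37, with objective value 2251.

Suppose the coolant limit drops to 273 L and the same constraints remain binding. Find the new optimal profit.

Check each constraint at x*: mill time 170/170 (tight); coolant 276/276 (tight).
From A_Bᵀ y = c: 3·y_mill time + 4·y_coolant = 34.5; 2·y_mill time + 4·y_coolant = 31.
Solving: y_mill time = 3.5, y_coolant = 6.
Δz = y_coolant·Δb = 6 × (-3) = -18, so new z* = 2251 − 18 = 2233.

2233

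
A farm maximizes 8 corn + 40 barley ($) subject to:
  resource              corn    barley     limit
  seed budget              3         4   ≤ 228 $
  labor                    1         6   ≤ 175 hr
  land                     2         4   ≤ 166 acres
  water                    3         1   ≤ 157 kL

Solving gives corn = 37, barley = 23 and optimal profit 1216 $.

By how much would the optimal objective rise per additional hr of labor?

Binding: labor and land. Non-binding: seed budget (25 unused), water (23 unused).
Slack constraints have shadow price 0 (complementary slackness).
Dual feasibility on the basic columns requires 1·y_labor + 2·y_land = 8, 6·y_labor + 4·y_land = 40.
Solving: y_labor = 6, y_land = 1.
Shadow price of labor = 6.

6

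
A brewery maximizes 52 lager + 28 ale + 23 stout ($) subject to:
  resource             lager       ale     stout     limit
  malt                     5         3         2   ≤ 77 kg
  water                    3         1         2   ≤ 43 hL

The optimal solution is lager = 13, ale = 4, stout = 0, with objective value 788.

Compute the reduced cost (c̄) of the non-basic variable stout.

Both malt and water are binding at x*.
Dual feasibility on the basic columns requires 5·y_malt + 3·y_water = 52, 3·y_malt + 1·y_water = 28.
This yields shadow prices y_malt = 8, y_water = 4.
Reduced cost of stout: c₃ − yᵀa₃ = 23 − (8·2 + 4·2) = 23 − 24 = -1.

-1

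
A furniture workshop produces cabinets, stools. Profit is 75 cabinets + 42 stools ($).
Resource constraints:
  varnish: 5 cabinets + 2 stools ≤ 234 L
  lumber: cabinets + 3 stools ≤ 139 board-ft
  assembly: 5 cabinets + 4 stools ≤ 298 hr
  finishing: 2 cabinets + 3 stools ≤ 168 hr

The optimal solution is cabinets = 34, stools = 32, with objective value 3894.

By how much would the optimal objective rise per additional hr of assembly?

At the optimum: varnish uses 234 of 234 (binding); lumber uses 130 of 139 (slack = 9); assembly uses 298 of 298 (binding); finishing uses 164 of 168 (slack = 4).
By complementary slackness, y = 0 for the non-binding constraints.
The binding rows give the dual system: 5·y_varnish + 5·y_assembly = 75 and 2·y_varnish + 4·y_assembly = 42.
Solving: y_varnish = 9, y_assembly = 6.
Shadow price of assembly = 6.

6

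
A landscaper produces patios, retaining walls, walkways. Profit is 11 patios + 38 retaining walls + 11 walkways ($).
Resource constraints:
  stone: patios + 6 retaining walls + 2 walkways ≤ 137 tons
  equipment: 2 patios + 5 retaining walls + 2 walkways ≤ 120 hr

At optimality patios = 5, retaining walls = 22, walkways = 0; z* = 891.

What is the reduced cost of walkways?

-3

Check each constraint at x*: stone 137/137 (tight); equipment 120/120 (tight).
Dual feasibility on the basic columns requires 1·y_stone + 2·y_equipment = 11, 6·y_stone + 5·y_equipment = 38.
This yields shadow prices y_stone = 3, y_equipment = 4.
Reduced cost of walkways: c₃ − yᵀa₃ = 11 − (3·2 + 4·2) = 11 − 14 = -3.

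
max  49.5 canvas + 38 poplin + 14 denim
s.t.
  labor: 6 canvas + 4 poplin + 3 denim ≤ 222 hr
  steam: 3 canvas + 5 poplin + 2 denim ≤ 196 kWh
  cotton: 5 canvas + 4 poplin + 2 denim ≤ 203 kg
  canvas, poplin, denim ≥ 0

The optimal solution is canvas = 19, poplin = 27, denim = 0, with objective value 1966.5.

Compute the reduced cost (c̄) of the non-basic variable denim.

-7

Binding: labor and cotton. Non-binding: steam (4 unused).
Slack constraints have shadow price 0 (complementary slackness).
The binding rows give the dual system: 6·y_labor + 5·y_cotton = 49.5 and 4·y_labor + 4·y_cotton = 38.
Solving: y_labor = 2, y_cotton = 7.5.
Reduced cost of denim: c₃ − yᵀa₃ = 14 − (2·3 + 7.5·2) = 14 − 21 = -7.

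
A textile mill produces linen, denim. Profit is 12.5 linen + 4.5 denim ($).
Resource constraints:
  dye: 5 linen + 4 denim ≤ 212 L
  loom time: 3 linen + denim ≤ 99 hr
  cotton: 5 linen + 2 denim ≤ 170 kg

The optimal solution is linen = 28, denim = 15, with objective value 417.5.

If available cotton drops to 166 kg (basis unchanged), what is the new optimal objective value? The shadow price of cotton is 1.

413.5

Δb = -4, so new z* = 417.5 + (1)·(-4) = 417.5 − 4 = 413.5.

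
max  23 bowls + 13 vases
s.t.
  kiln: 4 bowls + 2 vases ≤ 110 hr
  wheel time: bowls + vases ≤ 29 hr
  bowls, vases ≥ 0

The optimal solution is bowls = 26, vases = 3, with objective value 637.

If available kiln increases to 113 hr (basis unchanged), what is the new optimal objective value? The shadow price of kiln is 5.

Δb = 3, so new z* = 637 + (5)·(3) = 637 + 15 = 652.

652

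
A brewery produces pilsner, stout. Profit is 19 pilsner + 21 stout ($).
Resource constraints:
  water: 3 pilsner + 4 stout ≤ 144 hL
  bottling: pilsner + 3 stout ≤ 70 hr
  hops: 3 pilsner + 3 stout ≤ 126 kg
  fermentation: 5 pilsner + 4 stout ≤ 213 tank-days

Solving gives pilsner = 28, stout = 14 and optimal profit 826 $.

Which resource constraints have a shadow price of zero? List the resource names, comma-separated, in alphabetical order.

fermentation, water

water: 140/144 (slack 4)
bottling: 70/70 (binding)
hops: 126/126 (binding)
fermentation: 196/213 (slack 17)
By complementary slackness, a constraint with positive slack has shadow price 0 → fermentation, water.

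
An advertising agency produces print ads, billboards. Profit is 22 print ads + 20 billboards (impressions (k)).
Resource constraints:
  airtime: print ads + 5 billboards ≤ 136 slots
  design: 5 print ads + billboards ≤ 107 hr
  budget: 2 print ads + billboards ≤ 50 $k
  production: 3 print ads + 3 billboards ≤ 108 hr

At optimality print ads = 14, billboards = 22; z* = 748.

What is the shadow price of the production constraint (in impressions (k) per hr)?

Binding: budget and production. Non-binding: airtime (12 unused), design (15 unused).
Since airtime, design are not tight, their duals are 0.
The binding rows give the dual system: 2·y_budget + 3·y_production = 22 and 1·y_budget + 3·y_production = 20.
→ y_budget = 2 and y_production = 6.
Shadow price of production = 6.

6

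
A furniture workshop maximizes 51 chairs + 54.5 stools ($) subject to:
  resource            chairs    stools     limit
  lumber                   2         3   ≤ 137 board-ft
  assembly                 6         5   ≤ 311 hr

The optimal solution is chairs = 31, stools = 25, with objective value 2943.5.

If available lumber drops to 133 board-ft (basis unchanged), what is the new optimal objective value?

Both lumber and assembly are binding at x*.
Dual feasibility on the basic columns requires 2·y_lumber + 6·y_assembly = 51, 3·y_lumber + 5·y_assembly = 54.5.
→ y_lumber = 9 and y_assembly = 5.5.
Δz = y_lumber·Δb = 9 × (-4) = -36, so new z* = 2943.5 − 36 = 2907.5.

2907.5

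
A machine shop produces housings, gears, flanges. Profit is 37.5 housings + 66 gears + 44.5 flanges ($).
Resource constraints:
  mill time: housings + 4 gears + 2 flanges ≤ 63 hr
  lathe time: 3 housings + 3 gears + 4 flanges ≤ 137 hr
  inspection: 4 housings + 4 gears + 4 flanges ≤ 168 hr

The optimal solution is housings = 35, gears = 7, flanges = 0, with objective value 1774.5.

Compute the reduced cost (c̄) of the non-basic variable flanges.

-2.5

At the optimum: mill time uses 63 of 63 (binding); lathe time uses 126 of 137 (slack = 11); inspection uses 168 of 168 (binding).
By complementary slackness, y = 0 for the non-binding constraint.
From A_Bᵀ y = c: 1·y_mill time + 4·y_inspection = 37.5; 4·y_mill time + 4·y_inspection = 66.
→ y_mill time = 9.5 and y_inspection = 7.
Reduced cost of flanges: c₃ − yᵀa₃ = 44.5 − (9.5·2 + 7·4) = 44.5 − 47 = -2.5.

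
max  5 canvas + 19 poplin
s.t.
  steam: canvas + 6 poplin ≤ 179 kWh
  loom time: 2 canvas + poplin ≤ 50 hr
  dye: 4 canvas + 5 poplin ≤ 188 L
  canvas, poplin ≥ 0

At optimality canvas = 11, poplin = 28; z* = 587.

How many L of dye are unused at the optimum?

4

dye used = 4·11 + 5·28 = 184; slack = 188 − 184 = 4.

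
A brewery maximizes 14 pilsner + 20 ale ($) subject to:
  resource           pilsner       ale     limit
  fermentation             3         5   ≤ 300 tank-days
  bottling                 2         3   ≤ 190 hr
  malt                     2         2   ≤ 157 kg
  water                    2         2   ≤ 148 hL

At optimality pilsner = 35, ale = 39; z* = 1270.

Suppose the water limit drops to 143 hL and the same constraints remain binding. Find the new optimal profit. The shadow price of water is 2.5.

1257.5

Δb = -5, so new z* = 1270 + (2.5)·(-5) = 1270 − 12.5 = 1257.5.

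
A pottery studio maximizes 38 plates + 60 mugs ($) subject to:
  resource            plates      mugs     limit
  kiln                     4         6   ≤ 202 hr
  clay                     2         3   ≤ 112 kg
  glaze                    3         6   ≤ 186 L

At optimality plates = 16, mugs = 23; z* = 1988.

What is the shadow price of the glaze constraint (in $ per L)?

2

Check each constraint at x*: kiln 202/202 (tight); clay 101/112 (slack 11); glaze 186/186 (tight).
Slack constraints have shadow price 0 (complementary slackness).
The binding rows give the dual system: 4·y_kiln + 3·y_glaze = 38 and 6·y_kiln + 6·y_glaze = 60.
Solving: y_kiln = 8, y_glaze = 2.
Shadow price of glaze = 2.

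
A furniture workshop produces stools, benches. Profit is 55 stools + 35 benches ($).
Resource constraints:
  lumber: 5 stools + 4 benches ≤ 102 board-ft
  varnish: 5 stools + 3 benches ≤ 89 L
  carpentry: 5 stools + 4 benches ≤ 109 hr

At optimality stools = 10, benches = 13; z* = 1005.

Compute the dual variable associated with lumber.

2

Binding: lumber and varnish. Non-binding: carpentry (7 unused).
By complementary slackness, y = 0 for the non-binding constraint.
Dual feasibility on the basic columns requires 5·y_lumber + 5·y_varnish = 55, 4·y_lumber + 3·y_varnish = 35.
→ y_lumber = 2 and y_varnish = 9.
Shadow price of lumber = 2.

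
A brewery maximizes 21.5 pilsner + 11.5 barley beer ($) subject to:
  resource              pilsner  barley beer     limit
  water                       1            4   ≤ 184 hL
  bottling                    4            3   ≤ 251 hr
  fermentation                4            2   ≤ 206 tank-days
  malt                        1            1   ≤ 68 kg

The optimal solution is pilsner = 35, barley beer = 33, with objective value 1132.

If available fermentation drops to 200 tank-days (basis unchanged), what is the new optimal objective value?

At the optimum: water uses 167 of 184 (slack = 17); bottling uses 239 of 251 (slack = 12); fermentation uses 206 of 206 (binding); malt uses 68 of 68 (binding).
By complementary slackness, y = 0 for the non-binding constraints.
From A_Bᵀ y = c: 4·y_fermentation + 1·y_malt = 21.5; 2·y_fermentation + 1·y_malt = 11.5.
→ y_fermentation = 5 and y_malt = 1.5.
Δz = y_fermentation·Δb = 5 × (-6) = -30, so new z* = 1132 − 30 = 1102.

1102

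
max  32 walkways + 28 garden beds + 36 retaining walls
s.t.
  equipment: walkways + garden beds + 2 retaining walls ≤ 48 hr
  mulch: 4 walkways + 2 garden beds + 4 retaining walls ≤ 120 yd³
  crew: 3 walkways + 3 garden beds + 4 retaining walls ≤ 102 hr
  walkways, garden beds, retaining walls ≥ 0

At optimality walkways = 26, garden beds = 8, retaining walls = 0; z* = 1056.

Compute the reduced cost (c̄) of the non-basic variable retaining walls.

Check each constraint at x*: equipment 34/48 (slack 14); mulch 120/120 (tight); crew 102/102 (tight).
By complementary slackness, y = 0 for the non-binding constraint.
From A_Bᵀ y = c: 4·y_mulch + 3·y_crew = 32; 2·y_mulch + 3·y_crew = 28.
→ y_mulch = 2 and y_crew = 8.
Reduced cost of retaining walls: c₃ − yᵀa₃ = 36 − (2·4 + 8·4) = 36 − 40 = -4.

-4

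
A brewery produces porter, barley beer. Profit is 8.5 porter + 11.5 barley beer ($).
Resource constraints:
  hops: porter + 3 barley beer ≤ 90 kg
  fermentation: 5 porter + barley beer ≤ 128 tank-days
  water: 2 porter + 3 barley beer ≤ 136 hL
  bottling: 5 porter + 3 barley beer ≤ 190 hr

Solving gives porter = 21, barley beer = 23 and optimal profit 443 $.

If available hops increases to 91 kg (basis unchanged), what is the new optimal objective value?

446.5

Check each constraint at x*: hops 90/90 (tight); fermentation 128/128 (tight); water 111/136 (slack 25); bottling 174/190 (slack 16).
Since water, bottling are not tight, their duals are 0.
From A_Bᵀ y = c: 1·y_hops + 5·y_fermentation = 8.5; 3·y_hops + 1·y_fermentation = 11.5.
→ y_hops = 3.5 and y_fermentation = 1.
Δz = y_hops·Δb = 3.5 × (1) = 3.5, so new z* = 443 + 3.5 = 446.5.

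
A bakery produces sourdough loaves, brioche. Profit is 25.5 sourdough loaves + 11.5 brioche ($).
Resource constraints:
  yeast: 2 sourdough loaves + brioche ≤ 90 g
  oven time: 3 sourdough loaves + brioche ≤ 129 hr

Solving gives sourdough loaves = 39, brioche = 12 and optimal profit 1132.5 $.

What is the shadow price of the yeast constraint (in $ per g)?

At the optimum: yeast uses 90 of 90 (binding); oven time uses 129 of 129 (binding).
From A_Bᵀ y = c: 2·y_yeast + 3·y_oven time = 25.5; 1·y_yeast + 1·y_oven time = 11.5.
→ y_yeast = 9 and y_oven time = 2.5.
Shadow price of yeast = 9.

9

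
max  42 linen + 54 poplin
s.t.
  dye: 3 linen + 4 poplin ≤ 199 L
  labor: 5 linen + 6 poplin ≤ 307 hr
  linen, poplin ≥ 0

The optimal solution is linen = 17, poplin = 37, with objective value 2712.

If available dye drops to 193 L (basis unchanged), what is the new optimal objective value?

Both dye and labor are binding at x*.
The binding rows give the dual system: 3·y_dye + 5·y_labor = 42 and 4·y_dye + 6·y_labor = 54.
Solving: y_dye = 9, y_labor = 3.
Δz = y_dye·Δb = 9 × (-6) = -54, so new z* = 2712 − 54 = 2658.

2658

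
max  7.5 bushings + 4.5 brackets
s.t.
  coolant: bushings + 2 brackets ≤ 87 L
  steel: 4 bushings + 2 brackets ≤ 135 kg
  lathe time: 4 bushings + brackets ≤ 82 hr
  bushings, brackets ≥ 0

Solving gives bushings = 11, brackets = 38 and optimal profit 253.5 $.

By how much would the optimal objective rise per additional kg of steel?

Check each constraint at x*: coolant 87/87 (tight); steel 120/135 (slack 15); lathe time 82/82 (tight).
Slack constraints have shadow price 0 (complementary slackness).
The binding rows give the dual system: 1·y_coolant + 4·y_lathe time = 7.5 and 2·y_coolant + 1·y_lathe time = 4.5.
This yields shadow prices y_coolant = 1.5, y_lathe time = 1.5.
Shadow price of steel = 0.

0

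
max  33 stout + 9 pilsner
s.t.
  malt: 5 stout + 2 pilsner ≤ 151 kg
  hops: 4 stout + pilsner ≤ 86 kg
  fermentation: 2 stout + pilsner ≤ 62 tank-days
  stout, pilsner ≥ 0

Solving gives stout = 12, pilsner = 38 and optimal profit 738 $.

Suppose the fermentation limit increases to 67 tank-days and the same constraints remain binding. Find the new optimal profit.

At the optimum: malt uses 136 of 151 (slack = 15); hops uses 86 of 86 (binding); fermentation uses 62 of 62 (binding).
Since malt is not tight, its dual is 0.
From A_Bᵀ y = c: 4·y_hops + 2·y_fermentation = 33; 1·y_hops + 1·y_fermentation = 9.
Solving: y_hops = 7.5, y_fermentation = 1.5.
Δz = y_fermentation·Δb = 1.5 × (5) = 7.5, so new z* = 738 + 7.5 = 745.5.

745.5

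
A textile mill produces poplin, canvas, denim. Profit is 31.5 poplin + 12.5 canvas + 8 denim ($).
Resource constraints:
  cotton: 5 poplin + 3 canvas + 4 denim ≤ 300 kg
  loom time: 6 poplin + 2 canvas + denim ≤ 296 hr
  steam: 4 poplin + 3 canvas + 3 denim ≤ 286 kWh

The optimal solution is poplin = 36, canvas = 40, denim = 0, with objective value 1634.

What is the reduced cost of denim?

-2

At the optimum: cotton uses 300 of 300 (binding); loom time uses 296 of 296 (binding); steam uses 264 of 286 (slack = 22).
By complementary slackness, y = 0 for the non-binding constraint.
The binding rows give the dual system: 5·y_cotton + 6·y_loom time = 31.5 and 3·y_cotton + 2·y_loom time = 12.5.
Solving: y_cotton = 1.5, y_loom time = 4.
Reduced cost of denim: c₃ − yᵀa₃ = 8 − (1.5·4 + 4·1) = 8 − 10 = -2.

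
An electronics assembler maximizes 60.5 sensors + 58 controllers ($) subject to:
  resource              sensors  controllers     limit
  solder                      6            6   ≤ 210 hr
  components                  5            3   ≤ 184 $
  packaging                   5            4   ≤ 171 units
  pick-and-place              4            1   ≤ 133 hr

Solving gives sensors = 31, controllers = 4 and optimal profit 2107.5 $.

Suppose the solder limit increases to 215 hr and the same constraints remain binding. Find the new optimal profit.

2147.5

Binding: solder and packaging. Non-binding: components (17 unused), pick-and-place (5 unused).
By complementary slackness, y = 0 for the non-binding constraints.
From A_Bᵀ y = c: 6·y_solder + 5·y_packaging = 60.5; 6·y_solder + 4·y_packaging = 58.
Solving: y_solder = 8, y_packaging = 2.5.
Δz = y_solder·Δb = 8 × (5) = 40, so new z* = 2107.5 + 40 = 2147.5.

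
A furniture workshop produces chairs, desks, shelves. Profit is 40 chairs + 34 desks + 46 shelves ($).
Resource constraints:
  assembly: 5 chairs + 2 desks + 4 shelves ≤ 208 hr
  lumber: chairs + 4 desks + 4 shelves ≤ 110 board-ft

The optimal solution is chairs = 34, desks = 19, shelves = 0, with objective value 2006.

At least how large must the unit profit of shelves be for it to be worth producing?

At the optimum: assembly uses 208 of 208 (binding); lumber uses 110 of 110 (binding).
The binding rows give the dual system: 5·y_assembly + 1·y_lumber = 40 and 2·y_assembly + 4·y_lumber = 34.
Solving: y_assembly = 7, y_lumber = 5.
shelves enters the basis when its profit ≥ yᵀa₃ = 7·4 + 5·4 = 48.

48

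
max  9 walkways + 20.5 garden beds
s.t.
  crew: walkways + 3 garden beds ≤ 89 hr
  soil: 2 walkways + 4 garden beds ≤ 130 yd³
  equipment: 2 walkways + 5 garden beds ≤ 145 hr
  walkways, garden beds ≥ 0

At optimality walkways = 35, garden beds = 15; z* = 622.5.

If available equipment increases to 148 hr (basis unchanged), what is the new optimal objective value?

630

Binding: soil and equipment. Non-binding: crew (9 unused).
Slack constraints have shadow price 0 (complementary slackness).
The binding rows give the dual system: 2·y_soil + 2·y_equipment = 9 and 4·y_soil + 5·y_equipment = 20.5.
→ y_soil = 2 and y_equipment = 2.5.
Δz = y_equipment·Δb = 2.5 × (3) = 7.5, so new z* = 622.5 + 7.5 = 630.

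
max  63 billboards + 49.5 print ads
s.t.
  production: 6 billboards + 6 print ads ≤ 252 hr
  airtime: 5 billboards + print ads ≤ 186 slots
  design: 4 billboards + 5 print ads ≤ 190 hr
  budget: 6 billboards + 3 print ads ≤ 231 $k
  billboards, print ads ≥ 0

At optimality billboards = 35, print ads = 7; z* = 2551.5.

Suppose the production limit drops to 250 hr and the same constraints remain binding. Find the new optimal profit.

Check each constraint at x*: production 252/252 (tight); airtime 182/186 (slack 4); design 175/190 (slack 15); budget 231/231 (tight).
Since airtime, design are not tight, their duals are 0.
Dual feasibility on the basic columns requires 6·y_production + 6·y_budget = 63, 6·y_production + 3·y_budget = 49.5.
This yields shadow prices y_production = 6, y_budget = 4.5.
Δz = y_production·Δb = 6 × (-2) = -12, so new z* = 2551.5 − 12 = 2539.5.

2539.5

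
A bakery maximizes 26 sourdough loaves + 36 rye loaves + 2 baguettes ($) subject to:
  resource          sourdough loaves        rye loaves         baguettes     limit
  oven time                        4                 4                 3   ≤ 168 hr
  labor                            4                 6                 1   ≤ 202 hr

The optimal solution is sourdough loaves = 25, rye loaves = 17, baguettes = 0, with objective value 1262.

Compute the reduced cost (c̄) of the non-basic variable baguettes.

At the optimum: oven time uses 168 of 168 (binding); labor uses 202 of 202 (binding).
From A_Bᵀ y = c: 4·y_oven time + 4·y_labor = 26; 4·y_oven time + 6·y_labor = 36.
This yields shadow prices y_oven time = 1.5, y_labor = 5.
Reduced cost of baguettes: c₃ − yᵀa₃ = 2 − (1.5·3 + 5·1) = 2 − 9.5 = -7.5.

-7.5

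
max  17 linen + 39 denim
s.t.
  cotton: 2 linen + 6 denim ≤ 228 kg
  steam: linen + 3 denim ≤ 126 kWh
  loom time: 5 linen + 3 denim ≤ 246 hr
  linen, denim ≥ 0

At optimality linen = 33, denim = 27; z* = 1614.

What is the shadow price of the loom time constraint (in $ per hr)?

1

Binding: cotton and loom time. Non-binding: steam (12 unused).
Since steam is not tight, its dual is 0.
From A_Bᵀ y = c: 2·y_cotton + 5·y_loom time = 17; 6·y_cotton + 3·y_loom time = 39.
→ y_cotton = 6 and y_loom time = 1.
Shadow price of loom time = 1.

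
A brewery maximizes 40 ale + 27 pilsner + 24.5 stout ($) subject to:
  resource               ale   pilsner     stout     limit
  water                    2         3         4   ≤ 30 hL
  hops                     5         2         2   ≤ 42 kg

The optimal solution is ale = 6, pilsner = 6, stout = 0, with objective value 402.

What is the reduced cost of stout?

-7.5

At the optimum: water uses 30 of 30 (binding); hops uses 42 of 42 (binding).
Dual feasibility on the basic columns requires 2·y_water + 5·y_hops = 40, 3·y_water + 2·y_hops = 27.
→ y_water = 5 and y_hops = 6.
Reduced cost of stout: c₃ − yᵀa₃ = 24.5 − (5·4 + 6·2) = 24.5 − 32 = -7.5.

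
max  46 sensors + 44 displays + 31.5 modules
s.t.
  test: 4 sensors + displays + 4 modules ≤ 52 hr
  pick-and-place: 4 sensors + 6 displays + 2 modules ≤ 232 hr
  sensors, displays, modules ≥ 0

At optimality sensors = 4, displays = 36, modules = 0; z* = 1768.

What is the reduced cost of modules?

-1.5

At the optimum: test uses 52 of 52 (binding); pick-and-place uses 232 of 232 (binding).
The binding rows give the dual system: 4·y_test + 4·y_pick-and-place = 46 and 1·y_test + 6·y_pick-and-place = 44.
This yields shadow prices y_test = 5, y_pick-and-place = 6.5.
Reduced cost of modules: c₃ − yᵀa₃ = 31.5 − (5·4 + 6.5·2) = 31.5 − 33 = -1.5.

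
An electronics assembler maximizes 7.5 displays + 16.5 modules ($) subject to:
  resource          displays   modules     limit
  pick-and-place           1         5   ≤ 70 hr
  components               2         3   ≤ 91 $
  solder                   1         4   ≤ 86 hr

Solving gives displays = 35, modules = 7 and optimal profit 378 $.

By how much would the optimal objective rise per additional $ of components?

3

Check each constraint at x*: pick-and-place 70/70 (tight); components 91/91 (tight); solder 63/86 (slack 23).
By complementary slackness, y = 0 for the non-binding constraint.
The binding rows give the dual system: 1·y_pick-and-place + 2·y_components = 7.5 and 5·y_pick-and-place + 3·y_components = 16.5.
→ y_pick-and-place = 1.5 and y_components = 3.
Shadow price of components = 3.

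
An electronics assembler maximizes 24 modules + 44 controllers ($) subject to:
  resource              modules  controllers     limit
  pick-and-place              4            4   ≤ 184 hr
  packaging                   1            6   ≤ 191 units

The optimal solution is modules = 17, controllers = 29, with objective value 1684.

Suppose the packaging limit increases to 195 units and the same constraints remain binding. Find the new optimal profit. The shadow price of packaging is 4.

1700

Δb = 4, so new z* = 1684 + (4)·(4) = 1684 + 16 = 1700.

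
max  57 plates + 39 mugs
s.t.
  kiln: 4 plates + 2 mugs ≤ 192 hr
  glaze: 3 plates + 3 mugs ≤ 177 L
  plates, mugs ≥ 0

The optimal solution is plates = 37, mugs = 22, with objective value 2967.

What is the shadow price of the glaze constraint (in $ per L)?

7

Both kiln and glaze are binding at x*.
Dual feasibility on the basic columns requires 4·y_kiln + 3·y_glaze = 57, 2·y_kiln + 3·y_glaze = 39.
This yields shadow prices y_kiln = 9, y_glaze = 7.
Shadow price of glaze = 7.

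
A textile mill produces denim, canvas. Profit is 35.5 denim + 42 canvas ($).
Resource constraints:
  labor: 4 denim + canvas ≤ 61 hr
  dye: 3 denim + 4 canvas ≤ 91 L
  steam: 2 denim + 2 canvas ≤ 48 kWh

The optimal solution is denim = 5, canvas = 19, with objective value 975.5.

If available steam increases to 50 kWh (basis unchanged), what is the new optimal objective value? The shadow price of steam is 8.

Δb = 2, so new z* = 975.5 + (8)·(2) = 975.5 + 16 = 991.5.

991.5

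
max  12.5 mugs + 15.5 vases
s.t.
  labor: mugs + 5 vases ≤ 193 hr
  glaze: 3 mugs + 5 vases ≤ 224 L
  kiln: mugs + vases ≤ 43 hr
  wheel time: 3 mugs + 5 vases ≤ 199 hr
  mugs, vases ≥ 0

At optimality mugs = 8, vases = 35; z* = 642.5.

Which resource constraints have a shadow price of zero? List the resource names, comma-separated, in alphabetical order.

glaze, labor

labor: 183/193 (slack 10)
glaze: 199/224 (slack 25)
kiln: 43/43 (binding)
wheel time: 199/199 (binding)
By complementary slackness, a constraint with positive slack has shadow price 0 → glaze, labor.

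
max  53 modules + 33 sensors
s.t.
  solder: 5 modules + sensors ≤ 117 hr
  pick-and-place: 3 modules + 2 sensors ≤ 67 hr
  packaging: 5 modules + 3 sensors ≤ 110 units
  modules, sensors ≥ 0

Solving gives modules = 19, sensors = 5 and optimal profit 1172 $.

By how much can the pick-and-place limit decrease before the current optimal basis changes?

1

Binding constraints: pick-and-place, packaging. The basis is B = [[3,2],[5,3]] with det -1.
Per unit decrease in pick-and-place, x* moves by d = (3, -5).
The basis stays optimal until sensors reaches 0; allowable decrease = 1 hr.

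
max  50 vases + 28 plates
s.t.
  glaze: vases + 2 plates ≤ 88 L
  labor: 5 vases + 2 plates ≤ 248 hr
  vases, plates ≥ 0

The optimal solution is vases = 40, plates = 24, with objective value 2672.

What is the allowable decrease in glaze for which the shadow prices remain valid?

Binding constraints: glaze, labor. The basis is B = [[1,2],[5,2]] with det -8.
Per unit decrease in glaze, x* moves by d = (0.25, -0.625).
The basis stays optimal until plates reaches 0; allowable decrease = 38.4 L.

38.4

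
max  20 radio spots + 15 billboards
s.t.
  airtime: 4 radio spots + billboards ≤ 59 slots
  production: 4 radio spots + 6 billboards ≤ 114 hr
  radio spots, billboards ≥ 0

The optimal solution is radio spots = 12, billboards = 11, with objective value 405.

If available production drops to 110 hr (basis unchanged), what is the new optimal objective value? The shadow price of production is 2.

397

Δb = -4, so new z* = 405 + (2)·(-4) = 405 − 8 = 397.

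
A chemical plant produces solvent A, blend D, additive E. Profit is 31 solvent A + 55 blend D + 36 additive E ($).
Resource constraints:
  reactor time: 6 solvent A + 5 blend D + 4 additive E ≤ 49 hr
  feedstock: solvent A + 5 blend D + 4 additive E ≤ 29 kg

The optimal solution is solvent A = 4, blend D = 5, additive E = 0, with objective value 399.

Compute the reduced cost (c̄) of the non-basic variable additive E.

Both reactor time and feedstock are binding at x*.
Dual feasibility on the basic columns requires 6·y_reactor time + 1·y_feedstock = 31, 5·y_reactor time + 5·y_feedstock = 55.
Solving: y_reactor time = 4, y_feedstock = 7.
Reduced cost of additive E: c₃ − yᵀa₃ = 36 − (4·4 + 7·4) = 36 − 44 = -8.

-8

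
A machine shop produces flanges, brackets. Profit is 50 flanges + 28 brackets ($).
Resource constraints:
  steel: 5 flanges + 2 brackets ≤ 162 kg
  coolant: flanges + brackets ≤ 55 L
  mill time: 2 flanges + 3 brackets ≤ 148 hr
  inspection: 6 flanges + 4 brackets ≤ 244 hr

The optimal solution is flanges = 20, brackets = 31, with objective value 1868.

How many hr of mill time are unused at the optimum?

15

mill time used = 2·20 + 3·31 = 133; slack = 148 − 133 = 15.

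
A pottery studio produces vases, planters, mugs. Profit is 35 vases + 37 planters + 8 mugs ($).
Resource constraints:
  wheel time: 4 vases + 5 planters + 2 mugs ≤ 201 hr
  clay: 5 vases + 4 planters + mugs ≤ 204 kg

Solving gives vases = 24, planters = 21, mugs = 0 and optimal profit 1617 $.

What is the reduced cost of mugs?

Both wheel time and clay are binding at x*.
Dual feasibility on the basic columns requires 4·y_wheel time + 5·y_clay = 35, 5·y_wheel time + 4·y_clay = 37.
This yields shadow prices y_wheel time = 5, y_clay = 3.
Reduced cost of mugs: c₃ − yᵀa₃ = 8 − (5·2 + 3·1) = 8 − 13 = -5.

-5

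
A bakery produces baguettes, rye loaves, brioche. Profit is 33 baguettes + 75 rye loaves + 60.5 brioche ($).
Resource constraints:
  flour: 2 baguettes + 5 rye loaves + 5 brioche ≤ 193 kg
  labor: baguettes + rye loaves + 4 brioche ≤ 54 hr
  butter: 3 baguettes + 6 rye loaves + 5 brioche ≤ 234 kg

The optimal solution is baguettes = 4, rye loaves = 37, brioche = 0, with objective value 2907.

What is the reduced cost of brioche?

-9.5

Check each constraint at x*: flour 193/193 (tight); labor 41/54 (slack 13); butter 234/234 (tight).
By complementary slackness, y = 0 for the non-binding constraint.
The binding rows give the dual system: 2·y_flour + 3·y_butter = 33 and 5·y_flour + 6·y_butter = 75.
→ y_flour = 9 and y_butter = 5.
Reduced cost of brioche: c₃ − yᵀa₃ = 60.5 − (9·5 + 5·5) = 60.5 − 70 = -9.5.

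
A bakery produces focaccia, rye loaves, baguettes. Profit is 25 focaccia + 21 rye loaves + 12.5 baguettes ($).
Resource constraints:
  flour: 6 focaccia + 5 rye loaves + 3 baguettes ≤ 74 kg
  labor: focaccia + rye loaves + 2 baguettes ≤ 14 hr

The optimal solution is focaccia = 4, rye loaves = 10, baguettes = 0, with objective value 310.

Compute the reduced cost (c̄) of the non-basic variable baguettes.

-1.5

At the optimum: flour uses 74 of 74 (binding); labor uses 14 of 14 (binding).
Dual feasibility on the basic columns requires 6·y_flour + 1·y_labor = 25, 5·y_flour + 1·y_labor = 21.
→ y_flour = 4 and y_labor = 1.
Reduced cost of baguettes: c₃ − yᵀa₃ = 12.5 − (4·3 + 1·2) = 12.5 − 14 = -1.5.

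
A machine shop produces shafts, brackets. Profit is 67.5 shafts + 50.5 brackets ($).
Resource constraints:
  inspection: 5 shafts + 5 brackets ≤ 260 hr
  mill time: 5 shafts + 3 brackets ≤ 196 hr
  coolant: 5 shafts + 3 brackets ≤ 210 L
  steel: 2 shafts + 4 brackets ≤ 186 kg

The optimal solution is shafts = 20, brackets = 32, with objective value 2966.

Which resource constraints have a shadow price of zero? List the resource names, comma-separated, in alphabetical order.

inspection: 260/260 (binding)
mill time: 196/196 (binding)
coolant: 196/210 (slack 14)
steel: 168/186 (slack 18)
By complementary slackness, a constraint with positive slack has shadow price 0 → coolant, steel.

coolant, steel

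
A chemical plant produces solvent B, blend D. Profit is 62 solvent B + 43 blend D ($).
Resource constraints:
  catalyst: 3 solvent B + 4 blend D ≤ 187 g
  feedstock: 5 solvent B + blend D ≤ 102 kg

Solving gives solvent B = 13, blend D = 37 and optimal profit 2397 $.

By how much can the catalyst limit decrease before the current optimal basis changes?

Binding constraints: catalyst, feedstock. The basis is B = [[3,4],[5,1]] with det -17.
Per unit decrease in catalyst, x* moves by d = (0.0588, -0.2941).
The basis stays optimal until blend D reaches 0; allowable decrease = 125.8 g.

125.8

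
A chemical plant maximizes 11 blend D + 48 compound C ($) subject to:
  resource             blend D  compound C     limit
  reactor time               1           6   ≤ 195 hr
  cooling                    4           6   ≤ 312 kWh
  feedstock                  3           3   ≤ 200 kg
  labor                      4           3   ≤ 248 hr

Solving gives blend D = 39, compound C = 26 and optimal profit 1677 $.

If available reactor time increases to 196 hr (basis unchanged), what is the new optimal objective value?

Binding: reactor time and cooling. Non-binding: feedstock (5 unused), labor (14 unused).
Slack constraints have shadow price 0 (complementary slackness).
Dual feasibility on the basic columns requires 1·y_reactor time + 4·y_cooling = 11, 6·y_reactor time + 6·y_cooling = 48.
This yields shadow prices y_reactor time = 7, y_cooling = 1.
Δz = y_reactor time·Δb = 7 × (1) = 7, so new z* = 1677 + 7 = 1684.

1684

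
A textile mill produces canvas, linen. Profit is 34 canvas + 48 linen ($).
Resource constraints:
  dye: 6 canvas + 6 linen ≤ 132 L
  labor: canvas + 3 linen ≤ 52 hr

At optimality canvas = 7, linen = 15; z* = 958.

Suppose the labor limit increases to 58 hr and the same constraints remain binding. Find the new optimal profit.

1000

Both dye and labor are binding at x*.
Dual feasibility on the basic columns requires 6·y_dye + 1·y_labor = 34, 6·y_dye + 3·y_labor = 48.
Solving: y_dye = 4.5, y_labor = 7.
Δz = y_labor·Δb = 7 × (6) = 42, so new z* = 958 + 42 = 1000.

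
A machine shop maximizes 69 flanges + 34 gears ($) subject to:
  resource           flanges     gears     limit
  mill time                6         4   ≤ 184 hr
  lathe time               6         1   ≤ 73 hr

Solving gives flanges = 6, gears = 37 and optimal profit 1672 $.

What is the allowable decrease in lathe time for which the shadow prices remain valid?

Binding constraints: mill time, lathe time. The basis is B = [[6,4],[6,1]] with det -18.
Per unit decrease in lathe time, x* moves by d = (-0.2222, 0.3333).
The basis stays optimal until flanges reaches 0; allowable decrease = 27 hr.

27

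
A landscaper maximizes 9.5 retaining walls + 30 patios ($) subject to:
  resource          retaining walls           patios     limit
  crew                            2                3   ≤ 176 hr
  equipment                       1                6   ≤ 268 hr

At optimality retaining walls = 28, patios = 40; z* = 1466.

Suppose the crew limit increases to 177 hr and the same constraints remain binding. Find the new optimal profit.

1469

Both crew and equipment are binding at x*.
From A_Bᵀ y = c: 2·y_crew + 1·y_equipment = 9.5; 3·y_crew + 6·y_equipment = 30.
This yields shadow prices y_crew = 3, y_equipment = 3.5.
Δz = y_crew·Δb = 3 × (1) = 3, so new z* = 1466 + 3 = 1469.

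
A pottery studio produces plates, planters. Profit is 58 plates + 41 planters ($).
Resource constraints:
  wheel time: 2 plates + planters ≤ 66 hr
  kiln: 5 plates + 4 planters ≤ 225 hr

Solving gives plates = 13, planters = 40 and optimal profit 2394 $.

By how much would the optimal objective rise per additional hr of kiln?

8

Both wheel time and kiln are binding at x*.
The binding rows give the dual system: 2·y_wheel time + 5·y_kiln = 58 and 1·y_wheel time + 4·y_kiln = 41.
This yields shadow prices y_wheel time = 9, y_kiln = 8.
Shadow price of kiln = 8.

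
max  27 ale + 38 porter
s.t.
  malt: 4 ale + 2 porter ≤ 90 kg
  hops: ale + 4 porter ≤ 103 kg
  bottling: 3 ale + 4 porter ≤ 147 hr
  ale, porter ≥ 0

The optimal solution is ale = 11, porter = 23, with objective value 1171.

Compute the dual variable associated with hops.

Binding: malt and hops. Non-binding: bottling (22 unused).
By complementary slackness, y = 0 for the non-binding constraint.
Dual feasibility on the basic columns requires 4·y_malt + 1·y_hops = 27, 2·y_malt + 4·y_hops = 38.
→ y_malt = 5 and y_hops = 7.
Shadow price of hops = 7.

7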